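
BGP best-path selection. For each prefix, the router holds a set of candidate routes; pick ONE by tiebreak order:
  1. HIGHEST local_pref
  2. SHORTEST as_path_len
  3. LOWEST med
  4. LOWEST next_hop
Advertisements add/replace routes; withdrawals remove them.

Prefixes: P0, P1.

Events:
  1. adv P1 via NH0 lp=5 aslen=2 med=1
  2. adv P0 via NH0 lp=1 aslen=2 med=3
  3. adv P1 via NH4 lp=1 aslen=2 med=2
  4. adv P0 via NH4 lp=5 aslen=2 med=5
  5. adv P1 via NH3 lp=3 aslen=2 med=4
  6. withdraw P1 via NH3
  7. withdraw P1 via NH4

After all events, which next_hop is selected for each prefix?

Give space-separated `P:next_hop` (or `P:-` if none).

Answer: P0:NH4 P1:NH0

Derivation:
Op 1: best P0=- P1=NH0
Op 2: best P0=NH0 P1=NH0
Op 3: best P0=NH0 P1=NH0
Op 4: best P0=NH4 P1=NH0
Op 5: best P0=NH4 P1=NH0
Op 6: best P0=NH4 P1=NH0
Op 7: best P0=NH4 P1=NH0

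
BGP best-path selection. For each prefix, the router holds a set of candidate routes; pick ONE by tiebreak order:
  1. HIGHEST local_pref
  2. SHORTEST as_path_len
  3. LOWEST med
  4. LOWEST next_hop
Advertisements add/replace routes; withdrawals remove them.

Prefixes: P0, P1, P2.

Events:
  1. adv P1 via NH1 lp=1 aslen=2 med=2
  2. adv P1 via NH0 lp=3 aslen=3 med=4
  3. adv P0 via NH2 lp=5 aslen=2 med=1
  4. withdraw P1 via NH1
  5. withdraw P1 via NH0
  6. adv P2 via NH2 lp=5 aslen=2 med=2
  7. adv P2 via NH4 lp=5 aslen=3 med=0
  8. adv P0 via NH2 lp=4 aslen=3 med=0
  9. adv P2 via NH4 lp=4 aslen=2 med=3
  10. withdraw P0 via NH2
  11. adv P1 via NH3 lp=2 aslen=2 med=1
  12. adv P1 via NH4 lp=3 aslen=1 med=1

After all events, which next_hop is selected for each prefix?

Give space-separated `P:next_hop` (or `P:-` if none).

Answer: P0:- P1:NH4 P2:NH2

Derivation:
Op 1: best P0=- P1=NH1 P2=-
Op 2: best P0=- P1=NH0 P2=-
Op 3: best P0=NH2 P1=NH0 P2=-
Op 4: best P0=NH2 P1=NH0 P2=-
Op 5: best P0=NH2 P1=- P2=-
Op 6: best P0=NH2 P1=- P2=NH2
Op 7: best P0=NH2 P1=- P2=NH2
Op 8: best P0=NH2 P1=- P2=NH2
Op 9: best P0=NH2 P1=- P2=NH2
Op 10: best P0=- P1=- P2=NH2
Op 11: best P0=- P1=NH3 P2=NH2
Op 12: best P0=- P1=NH4 P2=NH2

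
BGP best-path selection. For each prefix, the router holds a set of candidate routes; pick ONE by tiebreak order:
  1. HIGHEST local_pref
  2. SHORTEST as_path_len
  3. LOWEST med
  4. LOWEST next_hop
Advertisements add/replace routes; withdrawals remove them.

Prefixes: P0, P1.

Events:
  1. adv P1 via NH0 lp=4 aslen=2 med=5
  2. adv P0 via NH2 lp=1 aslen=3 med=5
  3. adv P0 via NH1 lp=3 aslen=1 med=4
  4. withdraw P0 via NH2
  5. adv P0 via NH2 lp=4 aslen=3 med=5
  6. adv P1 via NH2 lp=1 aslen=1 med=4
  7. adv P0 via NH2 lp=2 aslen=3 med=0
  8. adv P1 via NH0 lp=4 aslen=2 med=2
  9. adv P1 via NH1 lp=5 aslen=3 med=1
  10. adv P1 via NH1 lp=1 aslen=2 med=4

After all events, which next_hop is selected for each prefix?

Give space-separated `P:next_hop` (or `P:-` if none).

Op 1: best P0=- P1=NH0
Op 2: best P0=NH2 P1=NH0
Op 3: best P0=NH1 P1=NH0
Op 4: best P0=NH1 P1=NH0
Op 5: best P0=NH2 P1=NH0
Op 6: best P0=NH2 P1=NH0
Op 7: best P0=NH1 P1=NH0
Op 8: best P0=NH1 P1=NH0
Op 9: best P0=NH1 P1=NH1
Op 10: best P0=NH1 P1=NH0

Answer: P0:NH1 P1:NH0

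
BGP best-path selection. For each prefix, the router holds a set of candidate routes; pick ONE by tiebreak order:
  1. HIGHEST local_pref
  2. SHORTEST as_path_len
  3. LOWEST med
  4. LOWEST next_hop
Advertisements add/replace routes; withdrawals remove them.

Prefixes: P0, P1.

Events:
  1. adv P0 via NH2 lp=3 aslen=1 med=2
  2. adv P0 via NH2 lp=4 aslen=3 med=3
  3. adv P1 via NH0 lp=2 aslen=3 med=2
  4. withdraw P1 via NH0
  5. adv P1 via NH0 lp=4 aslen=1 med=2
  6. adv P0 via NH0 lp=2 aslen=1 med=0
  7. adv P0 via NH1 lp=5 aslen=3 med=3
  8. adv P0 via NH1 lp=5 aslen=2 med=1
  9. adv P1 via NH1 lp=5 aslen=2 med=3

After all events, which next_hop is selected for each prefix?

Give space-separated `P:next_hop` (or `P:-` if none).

Op 1: best P0=NH2 P1=-
Op 2: best P0=NH2 P1=-
Op 3: best P0=NH2 P1=NH0
Op 4: best P0=NH2 P1=-
Op 5: best P0=NH2 P1=NH0
Op 6: best P0=NH2 P1=NH0
Op 7: best P0=NH1 P1=NH0
Op 8: best P0=NH1 P1=NH0
Op 9: best P0=NH1 P1=NH1

Answer: P0:NH1 P1:NH1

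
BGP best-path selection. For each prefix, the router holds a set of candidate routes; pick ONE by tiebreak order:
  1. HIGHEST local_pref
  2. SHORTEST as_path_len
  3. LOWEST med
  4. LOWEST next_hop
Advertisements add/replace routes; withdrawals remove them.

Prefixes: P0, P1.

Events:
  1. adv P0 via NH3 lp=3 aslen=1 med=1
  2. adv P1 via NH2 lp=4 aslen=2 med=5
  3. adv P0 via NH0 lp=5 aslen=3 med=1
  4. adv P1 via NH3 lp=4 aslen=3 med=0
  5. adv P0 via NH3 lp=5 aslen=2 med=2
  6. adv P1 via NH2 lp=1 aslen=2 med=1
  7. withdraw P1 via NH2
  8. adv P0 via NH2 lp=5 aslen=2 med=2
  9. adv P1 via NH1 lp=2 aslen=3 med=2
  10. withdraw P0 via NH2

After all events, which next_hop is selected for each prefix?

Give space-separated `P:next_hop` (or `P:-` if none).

Op 1: best P0=NH3 P1=-
Op 2: best P0=NH3 P1=NH2
Op 3: best P0=NH0 P1=NH2
Op 4: best P0=NH0 P1=NH2
Op 5: best P0=NH3 P1=NH2
Op 6: best P0=NH3 P1=NH3
Op 7: best P0=NH3 P1=NH3
Op 8: best P0=NH2 P1=NH3
Op 9: best P0=NH2 P1=NH3
Op 10: best P0=NH3 P1=NH3

Answer: P0:NH3 P1:NH3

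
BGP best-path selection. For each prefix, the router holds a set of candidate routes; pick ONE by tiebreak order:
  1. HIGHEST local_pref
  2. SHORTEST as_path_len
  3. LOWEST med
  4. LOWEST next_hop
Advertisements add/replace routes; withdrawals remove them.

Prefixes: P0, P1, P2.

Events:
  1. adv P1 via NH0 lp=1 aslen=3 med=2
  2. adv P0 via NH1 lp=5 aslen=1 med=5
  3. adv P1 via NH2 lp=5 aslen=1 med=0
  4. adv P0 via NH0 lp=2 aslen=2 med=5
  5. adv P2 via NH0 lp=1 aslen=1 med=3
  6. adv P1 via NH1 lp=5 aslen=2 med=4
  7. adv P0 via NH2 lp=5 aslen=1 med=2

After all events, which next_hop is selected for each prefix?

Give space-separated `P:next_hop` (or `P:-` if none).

Answer: P0:NH2 P1:NH2 P2:NH0

Derivation:
Op 1: best P0=- P1=NH0 P2=-
Op 2: best P0=NH1 P1=NH0 P2=-
Op 3: best P0=NH1 P1=NH2 P2=-
Op 4: best P0=NH1 P1=NH2 P2=-
Op 5: best P0=NH1 P1=NH2 P2=NH0
Op 6: best P0=NH1 P1=NH2 P2=NH0
Op 7: best P0=NH2 P1=NH2 P2=NH0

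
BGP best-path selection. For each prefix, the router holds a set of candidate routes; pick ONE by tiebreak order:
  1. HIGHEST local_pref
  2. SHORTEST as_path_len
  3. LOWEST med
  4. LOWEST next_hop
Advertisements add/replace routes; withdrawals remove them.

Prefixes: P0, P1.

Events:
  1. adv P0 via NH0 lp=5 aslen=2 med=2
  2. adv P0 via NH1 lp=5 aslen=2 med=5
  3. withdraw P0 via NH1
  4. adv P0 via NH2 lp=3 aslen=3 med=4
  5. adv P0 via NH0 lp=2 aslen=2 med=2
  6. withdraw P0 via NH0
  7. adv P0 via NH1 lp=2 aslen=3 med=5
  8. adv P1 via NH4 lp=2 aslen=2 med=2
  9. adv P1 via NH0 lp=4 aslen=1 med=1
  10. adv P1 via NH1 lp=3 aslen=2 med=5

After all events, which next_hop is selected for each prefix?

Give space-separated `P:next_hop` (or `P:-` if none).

Answer: P0:NH2 P1:NH0

Derivation:
Op 1: best P0=NH0 P1=-
Op 2: best P0=NH0 P1=-
Op 3: best P0=NH0 P1=-
Op 4: best P0=NH0 P1=-
Op 5: best P0=NH2 P1=-
Op 6: best P0=NH2 P1=-
Op 7: best P0=NH2 P1=-
Op 8: best P0=NH2 P1=NH4
Op 9: best P0=NH2 P1=NH0
Op 10: best P0=NH2 P1=NH0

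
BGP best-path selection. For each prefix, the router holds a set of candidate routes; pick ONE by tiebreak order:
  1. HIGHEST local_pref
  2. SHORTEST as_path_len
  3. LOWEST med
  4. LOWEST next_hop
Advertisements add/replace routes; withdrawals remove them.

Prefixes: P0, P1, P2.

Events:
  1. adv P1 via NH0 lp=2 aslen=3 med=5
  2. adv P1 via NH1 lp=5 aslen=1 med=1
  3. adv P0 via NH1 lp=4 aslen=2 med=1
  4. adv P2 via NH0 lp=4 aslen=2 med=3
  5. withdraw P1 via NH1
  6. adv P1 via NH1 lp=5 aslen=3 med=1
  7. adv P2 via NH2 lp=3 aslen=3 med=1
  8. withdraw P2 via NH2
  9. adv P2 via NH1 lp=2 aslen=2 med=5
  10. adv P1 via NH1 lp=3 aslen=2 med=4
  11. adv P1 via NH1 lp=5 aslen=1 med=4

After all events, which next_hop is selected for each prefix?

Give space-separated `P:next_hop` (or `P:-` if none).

Answer: P0:NH1 P1:NH1 P2:NH0

Derivation:
Op 1: best P0=- P1=NH0 P2=-
Op 2: best P0=- P1=NH1 P2=-
Op 3: best P0=NH1 P1=NH1 P2=-
Op 4: best P0=NH1 P1=NH1 P2=NH0
Op 5: best P0=NH1 P1=NH0 P2=NH0
Op 6: best P0=NH1 P1=NH1 P2=NH0
Op 7: best P0=NH1 P1=NH1 P2=NH0
Op 8: best P0=NH1 P1=NH1 P2=NH0
Op 9: best P0=NH1 P1=NH1 P2=NH0
Op 10: best P0=NH1 P1=NH1 P2=NH0
Op 11: best P0=NH1 P1=NH1 P2=NH0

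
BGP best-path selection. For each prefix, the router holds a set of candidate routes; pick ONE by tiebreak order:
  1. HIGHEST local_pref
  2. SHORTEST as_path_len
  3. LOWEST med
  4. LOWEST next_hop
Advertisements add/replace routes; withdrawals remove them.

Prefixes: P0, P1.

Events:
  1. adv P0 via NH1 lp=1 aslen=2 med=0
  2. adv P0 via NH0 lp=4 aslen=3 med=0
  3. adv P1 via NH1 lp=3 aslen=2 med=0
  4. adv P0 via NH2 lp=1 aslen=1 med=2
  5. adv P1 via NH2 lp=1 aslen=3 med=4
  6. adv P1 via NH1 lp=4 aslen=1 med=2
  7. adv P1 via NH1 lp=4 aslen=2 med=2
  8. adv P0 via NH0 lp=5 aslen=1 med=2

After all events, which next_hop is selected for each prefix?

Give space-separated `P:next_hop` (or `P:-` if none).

Op 1: best P0=NH1 P1=-
Op 2: best P0=NH0 P1=-
Op 3: best P0=NH0 P1=NH1
Op 4: best P0=NH0 P1=NH1
Op 5: best P0=NH0 P1=NH1
Op 6: best P0=NH0 P1=NH1
Op 7: best P0=NH0 P1=NH1
Op 8: best P0=NH0 P1=NH1

Answer: P0:NH0 P1:NH1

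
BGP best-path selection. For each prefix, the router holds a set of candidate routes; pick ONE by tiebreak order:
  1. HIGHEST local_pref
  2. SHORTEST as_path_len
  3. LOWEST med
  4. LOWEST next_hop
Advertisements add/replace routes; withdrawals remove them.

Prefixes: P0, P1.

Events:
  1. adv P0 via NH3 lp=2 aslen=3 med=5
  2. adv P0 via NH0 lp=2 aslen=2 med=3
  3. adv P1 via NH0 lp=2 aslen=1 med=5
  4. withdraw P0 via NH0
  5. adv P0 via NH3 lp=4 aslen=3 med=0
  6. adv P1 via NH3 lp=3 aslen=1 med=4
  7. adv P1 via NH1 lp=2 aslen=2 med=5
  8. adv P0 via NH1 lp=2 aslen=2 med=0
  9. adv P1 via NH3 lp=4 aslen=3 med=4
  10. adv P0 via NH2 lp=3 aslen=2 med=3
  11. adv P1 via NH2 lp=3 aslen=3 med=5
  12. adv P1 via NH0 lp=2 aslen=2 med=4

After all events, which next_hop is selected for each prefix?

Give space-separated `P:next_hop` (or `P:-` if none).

Answer: P0:NH3 P1:NH3

Derivation:
Op 1: best P0=NH3 P1=-
Op 2: best P0=NH0 P1=-
Op 3: best P0=NH0 P1=NH0
Op 4: best P0=NH3 P1=NH0
Op 5: best P0=NH3 P1=NH0
Op 6: best P0=NH3 P1=NH3
Op 7: best P0=NH3 P1=NH3
Op 8: best P0=NH3 P1=NH3
Op 9: best P0=NH3 P1=NH3
Op 10: best P0=NH3 P1=NH3
Op 11: best P0=NH3 P1=NH3
Op 12: best P0=NH3 P1=NH3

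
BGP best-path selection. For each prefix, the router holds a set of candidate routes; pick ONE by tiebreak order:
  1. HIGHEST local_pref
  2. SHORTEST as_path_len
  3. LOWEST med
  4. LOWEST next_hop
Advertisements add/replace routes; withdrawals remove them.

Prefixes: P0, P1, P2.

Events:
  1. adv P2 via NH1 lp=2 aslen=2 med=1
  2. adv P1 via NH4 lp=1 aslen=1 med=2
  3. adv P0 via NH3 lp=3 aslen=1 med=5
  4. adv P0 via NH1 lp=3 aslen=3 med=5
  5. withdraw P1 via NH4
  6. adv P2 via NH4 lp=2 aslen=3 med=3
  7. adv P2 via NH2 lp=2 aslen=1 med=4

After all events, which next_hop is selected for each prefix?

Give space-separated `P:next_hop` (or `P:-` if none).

Op 1: best P0=- P1=- P2=NH1
Op 2: best P0=- P1=NH4 P2=NH1
Op 3: best P0=NH3 P1=NH4 P2=NH1
Op 4: best P0=NH3 P1=NH4 P2=NH1
Op 5: best P0=NH3 P1=- P2=NH1
Op 6: best P0=NH3 P1=- P2=NH1
Op 7: best P0=NH3 P1=- P2=NH2

Answer: P0:NH3 P1:- P2:NH2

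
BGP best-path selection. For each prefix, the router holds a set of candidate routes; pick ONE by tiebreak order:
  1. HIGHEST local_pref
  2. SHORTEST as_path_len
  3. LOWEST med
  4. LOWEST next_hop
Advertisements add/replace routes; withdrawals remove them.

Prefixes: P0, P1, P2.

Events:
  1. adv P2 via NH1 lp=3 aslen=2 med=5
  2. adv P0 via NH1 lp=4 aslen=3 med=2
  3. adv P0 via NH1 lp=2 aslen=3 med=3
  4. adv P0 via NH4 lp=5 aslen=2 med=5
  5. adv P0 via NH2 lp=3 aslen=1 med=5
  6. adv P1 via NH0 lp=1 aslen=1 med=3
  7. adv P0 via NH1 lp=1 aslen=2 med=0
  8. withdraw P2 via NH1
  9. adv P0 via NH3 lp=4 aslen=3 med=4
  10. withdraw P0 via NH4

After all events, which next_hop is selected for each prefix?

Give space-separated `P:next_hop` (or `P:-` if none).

Op 1: best P0=- P1=- P2=NH1
Op 2: best P0=NH1 P1=- P2=NH1
Op 3: best P0=NH1 P1=- P2=NH1
Op 4: best P0=NH4 P1=- P2=NH1
Op 5: best P0=NH4 P1=- P2=NH1
Op 6: best P0=NH4 P1=NH0 P2=NH1
Op 7: best P0=NH4 P1=NH0 P2=NH1
Op 8: best P0=NH4 P1=NH0 P2=-
Op 9: best P0=NH4 P1=NH0 P2=-
Op 10: best P0=NH3 P1=NH0 P2=-

Answer: P0:NH3 P1:NH0 P2:-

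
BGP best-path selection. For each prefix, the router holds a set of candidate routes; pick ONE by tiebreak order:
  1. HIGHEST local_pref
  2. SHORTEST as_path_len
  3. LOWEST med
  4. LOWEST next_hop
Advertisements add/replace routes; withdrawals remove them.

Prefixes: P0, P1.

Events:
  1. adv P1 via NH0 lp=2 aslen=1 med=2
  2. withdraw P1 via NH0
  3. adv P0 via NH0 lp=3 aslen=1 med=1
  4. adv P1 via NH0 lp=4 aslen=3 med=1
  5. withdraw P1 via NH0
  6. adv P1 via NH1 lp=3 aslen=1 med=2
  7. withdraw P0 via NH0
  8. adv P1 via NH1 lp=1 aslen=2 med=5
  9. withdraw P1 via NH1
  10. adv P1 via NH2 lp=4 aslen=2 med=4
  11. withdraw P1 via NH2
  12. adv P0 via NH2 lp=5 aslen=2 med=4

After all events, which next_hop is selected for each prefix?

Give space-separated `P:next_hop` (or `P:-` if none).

Answer: P0:NH2 P1:-

Derivation:
Op 1: best P0=- P1=NH0
Op 2: best P0=- P1=-
Op 3: best P0=NH0 P1=-
Op 4: best P0=NH0 P1=NH0
Op 5: best P0=NH0 P1=-
Op 6: best P0=NH0 P1=NH1
Op 7: best P0=- P1=NH1
Op 8: best P0=- P1=NH1
Op 9: best P0=- P1=-
Op 10: best P0=- P1=NH2
Op 11: best P0=- P1=-
Op 12: best P0=NH2 P1=-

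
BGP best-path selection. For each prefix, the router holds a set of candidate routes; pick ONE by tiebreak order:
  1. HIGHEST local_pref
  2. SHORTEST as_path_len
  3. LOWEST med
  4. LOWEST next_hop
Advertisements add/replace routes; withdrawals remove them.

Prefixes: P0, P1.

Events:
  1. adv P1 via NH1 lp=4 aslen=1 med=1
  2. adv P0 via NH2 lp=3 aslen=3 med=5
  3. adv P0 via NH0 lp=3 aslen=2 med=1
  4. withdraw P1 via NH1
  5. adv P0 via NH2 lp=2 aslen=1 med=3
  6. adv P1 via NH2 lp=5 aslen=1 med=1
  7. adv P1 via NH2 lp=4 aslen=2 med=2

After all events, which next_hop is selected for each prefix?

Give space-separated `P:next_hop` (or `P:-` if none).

Answer: P0:NH0 P1:NH2

Derivation:
Op 1: best P0=- P1=NH1
Op 2: best P0=NH2 P1=NH1
Op 3: best P0=NH0 P1=NH1
Op 4: best P0=NH0 P1=-
Op 5: best P0=NH0 P1=-
Op 6: best P0=NH0 P1=NH2
Op 7: best P0=NH0 P1=NH2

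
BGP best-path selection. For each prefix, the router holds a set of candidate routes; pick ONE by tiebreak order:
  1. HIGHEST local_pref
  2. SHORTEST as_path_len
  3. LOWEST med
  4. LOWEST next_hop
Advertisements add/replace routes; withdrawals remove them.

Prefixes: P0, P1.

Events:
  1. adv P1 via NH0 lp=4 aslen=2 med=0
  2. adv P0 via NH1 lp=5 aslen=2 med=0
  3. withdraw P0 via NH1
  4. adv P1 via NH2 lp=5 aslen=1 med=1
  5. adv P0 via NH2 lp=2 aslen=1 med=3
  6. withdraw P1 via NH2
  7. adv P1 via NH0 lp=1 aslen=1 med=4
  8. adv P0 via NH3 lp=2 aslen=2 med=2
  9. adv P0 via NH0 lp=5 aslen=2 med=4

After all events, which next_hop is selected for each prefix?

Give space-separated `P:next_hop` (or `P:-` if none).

Answer: P0:NH0 P1:NH0

Derivation:
Op 1: best P0=- P1=NH0
Op 2: best P0=NH1 P1=NH0
Op 3: best P0=- P1=NH0
Op 4: best P0=- P1=NH2
Op 5: best P0=NH2 P1=NH2
Op 6: best P0=NH2 P1=NH0
Op 7: best P0=NH2 P1=NH0
Op 8: best P0=NH2 P1=NH0
Op 9: best P0=NH0 P1=NH0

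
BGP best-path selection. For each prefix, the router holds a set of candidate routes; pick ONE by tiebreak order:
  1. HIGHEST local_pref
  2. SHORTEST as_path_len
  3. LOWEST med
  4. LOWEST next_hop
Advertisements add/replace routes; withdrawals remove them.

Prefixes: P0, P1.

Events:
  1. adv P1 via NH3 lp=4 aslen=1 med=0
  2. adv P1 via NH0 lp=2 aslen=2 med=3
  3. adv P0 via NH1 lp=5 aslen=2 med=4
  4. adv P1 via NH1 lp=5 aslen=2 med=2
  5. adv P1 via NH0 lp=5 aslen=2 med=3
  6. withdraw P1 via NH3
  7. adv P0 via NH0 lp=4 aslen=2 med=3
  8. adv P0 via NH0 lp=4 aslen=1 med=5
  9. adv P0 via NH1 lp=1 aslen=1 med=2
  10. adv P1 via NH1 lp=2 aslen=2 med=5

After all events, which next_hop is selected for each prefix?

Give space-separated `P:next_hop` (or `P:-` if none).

Op 1: best P0=- P1=NH3
Op 2: best P0=- P1=NH3
Op 3: best P0=NH1 P1=NH3
Op 4: best P0=NH1 P1=NH1
Op 5: best P0=NH1 P1=NH1
Op 6: best P0=NH1 P1=NH1
Op 7: best P0=NH1 P1=NH1
Op 8: best P0=NH1 P1=NH1
Op 9: best P0=NH0 P1=NH1
Op 10: best P0=NH0 P1=NH0

Answer: P0:NH0 P1:NH0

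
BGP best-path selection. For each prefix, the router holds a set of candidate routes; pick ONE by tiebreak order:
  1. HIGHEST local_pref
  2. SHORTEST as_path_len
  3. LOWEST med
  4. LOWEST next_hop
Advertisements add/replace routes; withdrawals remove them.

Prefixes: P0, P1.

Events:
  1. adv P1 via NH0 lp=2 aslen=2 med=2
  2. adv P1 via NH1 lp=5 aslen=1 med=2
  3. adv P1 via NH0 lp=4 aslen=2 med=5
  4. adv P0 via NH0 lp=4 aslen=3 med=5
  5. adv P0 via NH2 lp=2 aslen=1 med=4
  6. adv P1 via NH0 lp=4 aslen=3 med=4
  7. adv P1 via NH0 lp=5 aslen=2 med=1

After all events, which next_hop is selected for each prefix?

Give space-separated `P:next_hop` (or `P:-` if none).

Op 1: best P0=- P1=NH0
Op 2: best P0=- P1=NH1
Op 3: best P0=- P1=NH1
Op 4: best P0=NH0 P1=NH1
Op 5: best P0=NH0 P1=NH1
Op 6: best P0=NH0 P1=NH1
Op 7: best P0=NH0 P1=NH1

Answer: P0:NH0 P1:NH1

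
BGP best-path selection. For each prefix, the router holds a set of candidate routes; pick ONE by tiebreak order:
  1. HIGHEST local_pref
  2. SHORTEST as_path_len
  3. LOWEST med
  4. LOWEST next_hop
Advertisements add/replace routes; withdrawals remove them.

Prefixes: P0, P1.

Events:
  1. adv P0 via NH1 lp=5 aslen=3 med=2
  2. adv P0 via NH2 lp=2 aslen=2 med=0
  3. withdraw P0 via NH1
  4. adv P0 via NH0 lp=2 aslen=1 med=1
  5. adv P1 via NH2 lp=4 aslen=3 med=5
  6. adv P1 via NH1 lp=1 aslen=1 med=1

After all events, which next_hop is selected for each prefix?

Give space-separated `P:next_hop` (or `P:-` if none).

Answer: P0:NH0 P1:NH2

Derivation:
Op 1: best P0=NH1 P1=-
Op 2: best P0=NH1 P1=-
Op 3: best P0=NH2 P1=-
Op 4: best P0=NH0 P1=-
Op 5: best P0=NH0 P1=NH2
Op 6: best P0=NH0 P1=NH2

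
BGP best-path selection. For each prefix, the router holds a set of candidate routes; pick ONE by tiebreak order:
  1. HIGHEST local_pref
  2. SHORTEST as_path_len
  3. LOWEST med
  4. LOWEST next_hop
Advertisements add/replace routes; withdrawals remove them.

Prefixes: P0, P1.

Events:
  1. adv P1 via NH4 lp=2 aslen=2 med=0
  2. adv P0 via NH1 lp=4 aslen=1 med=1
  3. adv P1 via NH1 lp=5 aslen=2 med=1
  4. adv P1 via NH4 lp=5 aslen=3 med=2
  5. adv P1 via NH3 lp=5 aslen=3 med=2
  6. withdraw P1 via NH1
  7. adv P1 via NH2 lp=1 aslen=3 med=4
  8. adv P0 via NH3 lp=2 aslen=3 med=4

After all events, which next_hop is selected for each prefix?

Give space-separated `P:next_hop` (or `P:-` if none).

Answer: P0:NH1 P1:NH3

Derivation:
Op 1: best P0=- P1=NH4
Op 2: best P0=NH1 P1=NH4
Op 3: best P0=NH1 P1=NH1
Op 4: best P0=NH1 P1=NH1
Op 5: best P0=NH1 P1=NH1
Op 6: best P0=NH1 P1=NH3
Op 7: best P0=NH1 P1=NH3
Op 8: best P0=NH1 P1=NH3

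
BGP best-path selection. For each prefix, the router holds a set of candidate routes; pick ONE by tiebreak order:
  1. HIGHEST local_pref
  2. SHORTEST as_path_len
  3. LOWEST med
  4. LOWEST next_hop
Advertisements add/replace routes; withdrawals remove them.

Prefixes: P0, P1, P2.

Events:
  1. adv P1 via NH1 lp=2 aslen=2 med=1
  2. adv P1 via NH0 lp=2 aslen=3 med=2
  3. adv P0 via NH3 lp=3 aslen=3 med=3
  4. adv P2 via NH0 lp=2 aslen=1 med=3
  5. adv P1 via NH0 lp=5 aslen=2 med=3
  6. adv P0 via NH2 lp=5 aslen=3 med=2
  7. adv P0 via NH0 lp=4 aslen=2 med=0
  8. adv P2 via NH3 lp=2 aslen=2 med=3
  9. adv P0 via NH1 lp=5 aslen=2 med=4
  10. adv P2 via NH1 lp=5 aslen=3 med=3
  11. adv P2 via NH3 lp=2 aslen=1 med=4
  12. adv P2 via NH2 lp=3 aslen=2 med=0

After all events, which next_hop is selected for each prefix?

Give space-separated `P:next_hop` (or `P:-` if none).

Op 1: best P0=- P1=NH1 P2=-
Op 2: best P0=- P1=NH1 P2=-
Op 3: best P0=NH3 P1=NH1 P2=-
Op 4: best P0=NH3 P1=NH1 P2=NH0
Op 5: best P0=NH3 P1=NH0 P2=NH0
Op 6: best P0=NH2 P1=NH0 P2=NH0
Op 7: best P0=NH2 P1=NH0 P2=NH0
Op 8: best P0=NH2 P1=NH0 P2=NH0
Op 9: best P0=NH1 P1=NH0 P2=NH0
Op 10: best P0=NH1 P1=NH0 P2=NH1
Op 11: best P0=NH1 P1=NH0 P2=NH1
Op 12: best P0=NH1 P1=NH0 P2=NH1

Answer: P0:NH1 P1:NH0 P2:NH1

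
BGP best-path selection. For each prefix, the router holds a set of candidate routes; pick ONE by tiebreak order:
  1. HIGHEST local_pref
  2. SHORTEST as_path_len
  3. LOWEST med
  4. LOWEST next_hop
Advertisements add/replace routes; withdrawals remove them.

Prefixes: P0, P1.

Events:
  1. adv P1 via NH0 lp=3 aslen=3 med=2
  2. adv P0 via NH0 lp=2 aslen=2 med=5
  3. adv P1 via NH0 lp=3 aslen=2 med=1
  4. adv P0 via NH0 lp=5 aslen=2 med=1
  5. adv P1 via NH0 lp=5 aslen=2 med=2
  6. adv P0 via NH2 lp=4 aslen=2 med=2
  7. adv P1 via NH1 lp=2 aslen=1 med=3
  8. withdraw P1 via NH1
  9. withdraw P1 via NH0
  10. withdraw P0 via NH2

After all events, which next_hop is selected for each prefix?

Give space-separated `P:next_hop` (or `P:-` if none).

Op 1: best P0=- P1=NH0
Op 2: best P0=NH0 P1=NH0
Op 3: best P0=NH0 P1=NH0
Op 4: best P0=NH0 P1=NH0
Op 5: best P0=NH0 P1=NH0
Op 6: best P0=NH0 P1=NH0
Op 7: best P0=NH0 P1=NH0
Op 8: best P0=NH0 P1=NH0
Op 9: best P0=NH0 P1=-
Op 10: best P0=NH0 P1=-

Answer: P0:NH0 P1:-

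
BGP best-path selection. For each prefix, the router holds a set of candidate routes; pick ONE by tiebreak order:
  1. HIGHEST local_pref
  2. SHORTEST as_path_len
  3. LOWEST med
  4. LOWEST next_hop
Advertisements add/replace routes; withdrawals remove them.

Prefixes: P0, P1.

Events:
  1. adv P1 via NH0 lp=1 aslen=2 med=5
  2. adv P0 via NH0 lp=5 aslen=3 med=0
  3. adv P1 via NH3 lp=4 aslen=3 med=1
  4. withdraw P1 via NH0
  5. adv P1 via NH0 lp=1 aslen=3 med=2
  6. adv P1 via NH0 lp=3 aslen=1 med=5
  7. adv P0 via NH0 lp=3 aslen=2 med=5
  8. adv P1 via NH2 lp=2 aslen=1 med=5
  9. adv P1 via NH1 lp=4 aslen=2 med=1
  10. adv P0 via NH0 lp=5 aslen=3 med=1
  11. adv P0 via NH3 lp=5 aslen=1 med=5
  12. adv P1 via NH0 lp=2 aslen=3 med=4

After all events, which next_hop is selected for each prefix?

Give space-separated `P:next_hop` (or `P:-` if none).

Op 1: best P0=- P1=NH0
Op 2: best P0=NH0 P1=NH0
Op 3: best P0=NH0 P1=NH3
Op 4: best P0=NH0 P1=NH3
Op 5: best P0=NH0 P1=NH3
Op 6: best P0=NH0 P1=NH3
Op 7: best P0=NH0 P1=NH3
Op 8: best P0=NH0 P1=NH3
Op 9: best P0=NH0 P1=NH1
Op 10: best P0=NH0 P1=NH1
Op 11: best P0=NH3 P1=NH1
Op 12: best P0=NH3 P1=NH1

Answer: P0:NH3 P1:NH1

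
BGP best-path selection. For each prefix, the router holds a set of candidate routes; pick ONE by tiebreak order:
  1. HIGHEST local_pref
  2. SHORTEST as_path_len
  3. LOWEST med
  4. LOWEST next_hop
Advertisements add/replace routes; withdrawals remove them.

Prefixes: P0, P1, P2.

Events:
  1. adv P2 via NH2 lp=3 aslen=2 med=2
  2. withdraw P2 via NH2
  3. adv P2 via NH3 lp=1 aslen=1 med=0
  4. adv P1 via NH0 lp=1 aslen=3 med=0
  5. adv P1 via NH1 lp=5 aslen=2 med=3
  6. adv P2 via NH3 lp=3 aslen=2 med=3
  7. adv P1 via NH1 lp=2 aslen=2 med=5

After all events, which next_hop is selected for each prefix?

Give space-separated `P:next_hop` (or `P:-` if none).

Answer: P0:- P1:NH1 P2:NH3

Derivation:
Op 1: best P0=- P1=- P2=NH2
Op 2: best P0=- P1=- P2=-
Op 3: best P0=- P1=- P2=NH3
Op 4: best P0=- P1=NH0 P2=NH3
Op 5: best P0=- P1=NH1 P2=NH3
Op 6: best P0=- P1=NH1 P2=NH3
Op 7: best P0=- P1=NH1 P2=NH3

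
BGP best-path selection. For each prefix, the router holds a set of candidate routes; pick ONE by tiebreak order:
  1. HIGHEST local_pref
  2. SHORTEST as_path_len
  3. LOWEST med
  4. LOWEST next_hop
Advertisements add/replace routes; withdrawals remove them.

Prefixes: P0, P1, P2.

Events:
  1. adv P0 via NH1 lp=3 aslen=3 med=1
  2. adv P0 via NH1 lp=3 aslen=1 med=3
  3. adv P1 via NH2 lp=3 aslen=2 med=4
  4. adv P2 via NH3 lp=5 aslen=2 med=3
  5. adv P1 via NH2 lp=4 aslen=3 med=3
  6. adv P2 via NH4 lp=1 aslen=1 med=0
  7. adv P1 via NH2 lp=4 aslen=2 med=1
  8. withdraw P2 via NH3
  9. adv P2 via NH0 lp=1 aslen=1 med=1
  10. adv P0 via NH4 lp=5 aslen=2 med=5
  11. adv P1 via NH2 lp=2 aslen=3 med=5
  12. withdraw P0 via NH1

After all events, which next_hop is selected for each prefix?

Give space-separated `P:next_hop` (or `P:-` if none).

Answer: P0:NH4 P1:NH2 P2:NH4

Derivation:
Op 1: best P0=NH1 P1=- P2=-
Op 2: best P0=NH1 P1=- P2=-
Op 3: best P0=NH1 P1=NH2 P2=-
Op 4: best P0=NH1 P1=NH2 P2=NH3
Op 5: best P0=NH1 P1=NH2 P2=NH3
Op 6: best P0=NH1 P1=NH2 P2=NH3
Op 7: best P0=NH1 P1=NH2 P2=NH3
Op 8: best P0=NH1 P1=NH2 P2=NH4
Op 9: best P0=NH1 P1=NH2 P2=NH4
Op 10: best P0=NH4 P1=NH2 P2=NH4
Op 11: best P0=NH4 P1=NH2 P2=NH4
Op 12: best P0=NH4 P1=NH2 P2=NH4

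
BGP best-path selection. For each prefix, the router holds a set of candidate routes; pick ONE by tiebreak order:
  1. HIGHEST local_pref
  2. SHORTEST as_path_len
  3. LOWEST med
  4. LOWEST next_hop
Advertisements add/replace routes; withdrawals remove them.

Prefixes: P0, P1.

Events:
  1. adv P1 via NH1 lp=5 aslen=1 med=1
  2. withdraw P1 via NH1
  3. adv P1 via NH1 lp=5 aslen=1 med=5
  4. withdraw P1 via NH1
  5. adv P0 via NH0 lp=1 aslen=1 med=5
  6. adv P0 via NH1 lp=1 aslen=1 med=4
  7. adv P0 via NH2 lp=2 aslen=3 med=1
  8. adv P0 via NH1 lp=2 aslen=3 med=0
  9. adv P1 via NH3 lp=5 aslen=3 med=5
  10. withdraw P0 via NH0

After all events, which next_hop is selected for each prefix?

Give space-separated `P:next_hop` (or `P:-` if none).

Op 1: best P0=- P1=NH1
Op 2: best P0=- P1=-
Op 3: best P0=- P1=NH1
Op 4: best P0=- P1=-
Op 5: best P0=NH0 P1=-
Op 6: best P0=NH1 P1=-
Op 7: best P0=NH2 P1=-
Op 8: best P0=NH1 P1=-
Op 9: best P0=NH1 P1=NH3
Op 10: best P0=NH1 P1=NH3

Answer: P0:NH1 P1:NH3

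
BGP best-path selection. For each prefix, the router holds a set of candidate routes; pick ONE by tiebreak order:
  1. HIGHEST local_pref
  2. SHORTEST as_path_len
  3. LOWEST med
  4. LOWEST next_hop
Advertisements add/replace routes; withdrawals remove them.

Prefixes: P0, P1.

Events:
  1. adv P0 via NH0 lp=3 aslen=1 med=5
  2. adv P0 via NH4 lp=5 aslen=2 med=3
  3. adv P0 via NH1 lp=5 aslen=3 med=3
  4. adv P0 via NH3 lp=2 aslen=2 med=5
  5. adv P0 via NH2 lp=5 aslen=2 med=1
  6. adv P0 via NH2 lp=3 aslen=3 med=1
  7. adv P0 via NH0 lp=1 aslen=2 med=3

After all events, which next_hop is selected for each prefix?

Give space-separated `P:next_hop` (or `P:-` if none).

Op 1: best P0=NH0 P1=-
Op 2: best P0=NH4 P1=-
Op 3: best P0=NH4 P1=-
Op 4: best P0=NH4 P1=-
Op 5: best P0=NH2 P1=-
Op 6: best P0=NH4 P1=-
Op 7: best P0=NH4 P1=-

Answer: P0:NH4 P1:-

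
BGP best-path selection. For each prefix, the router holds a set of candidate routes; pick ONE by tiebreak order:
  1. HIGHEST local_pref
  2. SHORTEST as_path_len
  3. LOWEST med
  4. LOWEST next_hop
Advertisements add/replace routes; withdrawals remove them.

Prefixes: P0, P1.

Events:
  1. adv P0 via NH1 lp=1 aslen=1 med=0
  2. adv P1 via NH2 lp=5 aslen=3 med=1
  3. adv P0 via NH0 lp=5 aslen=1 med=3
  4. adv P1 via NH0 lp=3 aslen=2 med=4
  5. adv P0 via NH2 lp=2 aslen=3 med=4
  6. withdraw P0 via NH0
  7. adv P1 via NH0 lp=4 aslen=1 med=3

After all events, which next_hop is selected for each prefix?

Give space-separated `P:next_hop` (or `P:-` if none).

Op 1: best P0=NH1 P1=-
Op 2: best P0=NH1 P1=NH2
Op 3: best P0=NH0 P1=NH2
Op 4: best P0=NH0 P1=NH2
Op 5: best P0=NH0 P1=NH2
Op 6: best P0=NH2 P1=NH2
Op 7: best P0=NH2 P1=NH2

Answer: P0:NH2 P1:NH2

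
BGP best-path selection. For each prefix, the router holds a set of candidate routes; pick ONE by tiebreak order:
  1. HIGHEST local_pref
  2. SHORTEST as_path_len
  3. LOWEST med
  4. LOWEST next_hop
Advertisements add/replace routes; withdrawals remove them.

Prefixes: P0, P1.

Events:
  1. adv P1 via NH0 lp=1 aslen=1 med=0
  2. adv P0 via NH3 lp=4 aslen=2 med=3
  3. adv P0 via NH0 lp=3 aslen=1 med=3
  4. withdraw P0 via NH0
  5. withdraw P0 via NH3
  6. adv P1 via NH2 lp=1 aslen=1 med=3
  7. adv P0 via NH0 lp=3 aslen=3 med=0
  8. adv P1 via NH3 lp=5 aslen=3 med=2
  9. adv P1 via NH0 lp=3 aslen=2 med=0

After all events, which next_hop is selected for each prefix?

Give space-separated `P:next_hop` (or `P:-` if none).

Op 1: best P0=- P1=NH0
Op 2: best P0=NH3 P1=NH0
Op 3: best P0=NH3 P1=NH0
Op 4: best P0=NH3 P1=NH0
Op 5: best P0=- P1=NH0
Op 6: best P0=- P1=NH0
Op 7: best P0=NH0 P1=NH0
Op 8: best P0=NH0 P1=NH3
Op 9: best P0=NH0 P1=NH3

Answer: P0:NH0 P1:NH3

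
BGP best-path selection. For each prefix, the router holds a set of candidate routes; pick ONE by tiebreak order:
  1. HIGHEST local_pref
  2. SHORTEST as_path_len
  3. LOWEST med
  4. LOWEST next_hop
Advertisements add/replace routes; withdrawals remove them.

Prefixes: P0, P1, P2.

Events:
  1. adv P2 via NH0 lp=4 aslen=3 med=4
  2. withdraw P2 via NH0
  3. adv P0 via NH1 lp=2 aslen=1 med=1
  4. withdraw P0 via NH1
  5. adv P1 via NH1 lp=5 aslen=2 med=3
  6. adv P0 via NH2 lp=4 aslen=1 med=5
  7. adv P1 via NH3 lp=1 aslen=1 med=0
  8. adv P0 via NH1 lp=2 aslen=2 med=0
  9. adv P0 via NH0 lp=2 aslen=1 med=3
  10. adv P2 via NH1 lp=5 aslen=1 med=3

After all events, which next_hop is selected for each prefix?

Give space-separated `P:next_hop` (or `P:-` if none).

Op 1: best P0=- P1=- P2=NH0
Op 2: best P0=- P1=- P2=-
Op 3: best P0=NH1 P1=- P2=-
Op 4: best P0=- P1=- P2=-
Op 5: best P0=- P1=NH1 P2=-
Op 6: best P0=NH2 P1=NH1 P2=-
Op 7: best P0=NH2 P1=NH1 P2=-
Op 8: best P0=NH2 P1=NH1 P2=-
Op 9: best P0=NH2 P1=NH1 P2=-
Op 10: best P0=NH2 P1=NH1 P2=NH1

Answer: P0:NH2 P1:NH1 P2:NH1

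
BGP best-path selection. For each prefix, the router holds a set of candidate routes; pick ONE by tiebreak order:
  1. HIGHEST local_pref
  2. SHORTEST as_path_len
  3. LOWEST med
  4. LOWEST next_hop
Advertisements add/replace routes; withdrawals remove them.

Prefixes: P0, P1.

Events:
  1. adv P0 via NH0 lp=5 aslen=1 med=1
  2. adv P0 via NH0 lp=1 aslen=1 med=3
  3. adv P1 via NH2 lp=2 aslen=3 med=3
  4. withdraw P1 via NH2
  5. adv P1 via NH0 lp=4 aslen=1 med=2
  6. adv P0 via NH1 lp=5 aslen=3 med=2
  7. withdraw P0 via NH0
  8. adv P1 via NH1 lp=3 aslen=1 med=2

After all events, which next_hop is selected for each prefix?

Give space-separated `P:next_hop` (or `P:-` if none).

Answer: P0:NH1 P1:NH0

Derivation:
Op 1: best P0=NH0 P1=-
Op 2: best P0=NH0 P1=-
Op 3: best P0=NH0 P1=NH2
Op 4: best P0=NH0 P1=-
Op 5: best P0=NH0 P1=NH0
Op 6: best P0=NH1 P1=NH0
Op 7: best P0=NH1 P1=NH0
Op 8: best P0=NH1 P1=NH0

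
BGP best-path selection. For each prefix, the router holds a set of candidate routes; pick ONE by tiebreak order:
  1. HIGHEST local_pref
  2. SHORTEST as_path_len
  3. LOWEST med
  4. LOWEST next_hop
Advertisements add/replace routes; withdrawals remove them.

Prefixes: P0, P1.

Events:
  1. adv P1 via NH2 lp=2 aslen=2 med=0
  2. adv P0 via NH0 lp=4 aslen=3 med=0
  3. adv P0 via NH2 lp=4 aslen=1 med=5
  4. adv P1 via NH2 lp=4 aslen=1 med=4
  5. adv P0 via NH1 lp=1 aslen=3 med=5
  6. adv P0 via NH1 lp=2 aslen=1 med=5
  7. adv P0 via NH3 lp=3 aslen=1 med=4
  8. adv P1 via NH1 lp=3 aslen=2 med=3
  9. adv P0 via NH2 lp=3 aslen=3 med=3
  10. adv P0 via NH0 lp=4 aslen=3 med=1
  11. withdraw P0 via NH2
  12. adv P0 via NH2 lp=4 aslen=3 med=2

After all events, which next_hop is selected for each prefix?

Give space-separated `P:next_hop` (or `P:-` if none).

Op 1: best P0=- P1=NH2
Op 2: best P0=NH0 P1=NH2
Op 3: best P0=NH2 P1=NH2
Op 4: best P0=NH2 P1=NH2
Op 5: best P0=NH2 P1=NH2
Op 6: best P0=NH2 P1=NH2
Op 7: best P0=NH2 P1=NH2
Op 8: best P0=NH2 P1=NH2
Op 9: best P0=NH0 P1=NH2
Op 10: best P0=NH0 P1=NH2
Op 11: best P0=NH0 P1=NH2
Op 12: best P0=NH0 P1=NH2

Answer: P0:NH0 P1:NH2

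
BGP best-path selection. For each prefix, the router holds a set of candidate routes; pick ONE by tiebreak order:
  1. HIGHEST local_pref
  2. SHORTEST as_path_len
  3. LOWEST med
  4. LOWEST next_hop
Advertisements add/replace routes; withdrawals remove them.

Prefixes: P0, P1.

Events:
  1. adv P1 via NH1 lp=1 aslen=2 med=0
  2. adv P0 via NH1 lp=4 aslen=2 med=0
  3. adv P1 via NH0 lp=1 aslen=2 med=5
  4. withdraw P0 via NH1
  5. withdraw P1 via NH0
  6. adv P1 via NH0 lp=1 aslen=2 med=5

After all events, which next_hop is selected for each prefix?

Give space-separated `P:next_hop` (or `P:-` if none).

Op 1: best P0=- P1=NH1
Op 2: best P0=NH1 P1=NH1
Op 3: best P0=NH1 P1=NH1
Op 4: best P0=- P1=NH1
Op 5: best P0=- P1=NH1
Op 6: best P0=- P1=NH1

Answer: P0:- P1:NH1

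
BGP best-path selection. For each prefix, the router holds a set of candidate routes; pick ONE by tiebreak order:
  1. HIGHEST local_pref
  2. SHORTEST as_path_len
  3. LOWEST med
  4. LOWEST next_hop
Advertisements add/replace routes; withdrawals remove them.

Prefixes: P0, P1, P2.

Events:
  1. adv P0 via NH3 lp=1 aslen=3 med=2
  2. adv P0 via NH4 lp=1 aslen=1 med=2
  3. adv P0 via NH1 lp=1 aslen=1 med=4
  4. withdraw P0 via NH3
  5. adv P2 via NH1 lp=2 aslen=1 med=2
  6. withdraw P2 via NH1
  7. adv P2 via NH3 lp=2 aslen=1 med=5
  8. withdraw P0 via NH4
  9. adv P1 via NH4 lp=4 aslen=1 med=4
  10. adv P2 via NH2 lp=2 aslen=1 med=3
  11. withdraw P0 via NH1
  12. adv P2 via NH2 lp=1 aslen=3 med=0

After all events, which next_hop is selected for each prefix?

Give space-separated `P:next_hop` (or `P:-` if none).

Answer: P0:- P1:NH4 P2:NH3

Derivation:
Op 1: best P0=NH3 P1=- P2=-
Op 2: best P0=NH4 P1=- P2=-
Op 3: best P0=NH4 P1=- P2=-
Op 4: best P0=NH4 P1=- P2=-
Op 5: best P0=NH4 P1=- P2=NH1
Op 6: best P0=NH4 P1=- P2=-
Op 7: best P0=NH4 P1=- P2=NH3
Op 8: best P0=NH1 P1=- P2=NH3
Op 9: best P0=NH1 P1=NH4 P2=NH3
Op 10: best P0=NH1 P1=NH4 P2=NH2
Op 11: best P0=- P1=NH4 P2=NH2
Op 12: best P0=- P1=NH4 P2=NH3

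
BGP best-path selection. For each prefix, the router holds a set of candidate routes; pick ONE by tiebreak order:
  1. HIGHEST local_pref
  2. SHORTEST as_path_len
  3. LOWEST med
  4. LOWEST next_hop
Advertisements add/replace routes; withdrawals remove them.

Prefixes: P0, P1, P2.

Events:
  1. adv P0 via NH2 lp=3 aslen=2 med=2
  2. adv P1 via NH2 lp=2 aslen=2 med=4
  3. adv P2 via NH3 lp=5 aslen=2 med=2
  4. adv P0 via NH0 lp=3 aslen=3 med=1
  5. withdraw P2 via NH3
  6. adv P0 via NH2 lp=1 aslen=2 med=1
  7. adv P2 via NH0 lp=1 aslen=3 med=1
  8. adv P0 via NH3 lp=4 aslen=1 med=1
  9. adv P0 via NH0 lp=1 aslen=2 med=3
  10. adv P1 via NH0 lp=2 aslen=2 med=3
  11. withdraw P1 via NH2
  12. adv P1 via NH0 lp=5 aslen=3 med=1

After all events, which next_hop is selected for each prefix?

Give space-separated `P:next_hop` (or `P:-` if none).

Answer: P0:NH3 P1:NH0 P2:NH0

Derivation:
Op 1: best P0=NH2 P1=- P2=-
Op 2: best P0=NH2 P1=NH2 P2=-
Op 3: best P0=NH2 P1=NH2 P2=NH3
Op 4: best P0=NH2 P1=NH2 P2=NH3
Op 5: best P0=NH2 P1=NH2 P2=-
Op 6: best P0=NH0 P1=NH2 P2=-
Op 7: best P0=NH0 P1=NH2 P2=NH0
Op 8: best P0=NH3 P1=NH2 P2=NH0
Op 9: best P0=NH3 P1=NH2 P2=NH0
Op 10: best P0=NH3 P1=NH0 P2=NH0
Op 11: best P0=NH3 P1=NH0 P2=NH0
Op 12: best P0=NH3 P1=NH0 P2=NH0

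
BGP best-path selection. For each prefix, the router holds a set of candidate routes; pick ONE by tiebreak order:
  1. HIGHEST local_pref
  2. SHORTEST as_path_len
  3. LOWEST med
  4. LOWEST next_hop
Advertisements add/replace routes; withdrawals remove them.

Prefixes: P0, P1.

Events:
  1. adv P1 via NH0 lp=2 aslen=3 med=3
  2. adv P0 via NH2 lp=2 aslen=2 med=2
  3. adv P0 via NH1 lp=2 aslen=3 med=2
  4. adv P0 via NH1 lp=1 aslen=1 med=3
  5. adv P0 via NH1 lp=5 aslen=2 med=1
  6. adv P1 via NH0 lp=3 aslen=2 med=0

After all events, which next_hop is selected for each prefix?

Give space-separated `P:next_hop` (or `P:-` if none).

Answer: P0:NH1 P1:NH0

Derivation:
Op 1: best P0=- P1=NH0
Op 2: best P0=NH2 P1=NH0
Op 3: best P0=NH2 P1=NH0
Op 4: best P0=NH2 P1=NH0
Op 5: best P0=NH1 P1=NH0
Op 6: best P0=NH1 P1=NH0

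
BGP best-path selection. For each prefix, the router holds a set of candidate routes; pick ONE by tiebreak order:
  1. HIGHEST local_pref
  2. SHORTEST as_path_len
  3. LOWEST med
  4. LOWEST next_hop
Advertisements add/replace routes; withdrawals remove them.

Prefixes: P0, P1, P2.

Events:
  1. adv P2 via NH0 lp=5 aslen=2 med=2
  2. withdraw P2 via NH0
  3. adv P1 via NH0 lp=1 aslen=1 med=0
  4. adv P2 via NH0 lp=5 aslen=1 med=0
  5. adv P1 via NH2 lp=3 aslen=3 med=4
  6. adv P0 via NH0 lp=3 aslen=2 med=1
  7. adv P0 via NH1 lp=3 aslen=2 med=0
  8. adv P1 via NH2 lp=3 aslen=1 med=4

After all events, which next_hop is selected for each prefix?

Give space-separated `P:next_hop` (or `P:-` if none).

Answer: P0:NH1 P1:NH2 P2:NH0

Derivation:
Op 1: best P0=- P1=- P2=NH0
Op 2: best P0=- P1=- P2=-
Op 3: best P0=- P1=NH0 P2=-
Op 4: best P0=- P1=NH0 P2=NH0
Op 5: best P0=- P1=NH2 P2=NH0
Op 6: best P0=NH0 P1=NH2 P2=NH0
Op 7: best P0=NH1 P1=NH2 P2=NH0
Op 8: best P0=NH1 P1=NH2 P2=NH0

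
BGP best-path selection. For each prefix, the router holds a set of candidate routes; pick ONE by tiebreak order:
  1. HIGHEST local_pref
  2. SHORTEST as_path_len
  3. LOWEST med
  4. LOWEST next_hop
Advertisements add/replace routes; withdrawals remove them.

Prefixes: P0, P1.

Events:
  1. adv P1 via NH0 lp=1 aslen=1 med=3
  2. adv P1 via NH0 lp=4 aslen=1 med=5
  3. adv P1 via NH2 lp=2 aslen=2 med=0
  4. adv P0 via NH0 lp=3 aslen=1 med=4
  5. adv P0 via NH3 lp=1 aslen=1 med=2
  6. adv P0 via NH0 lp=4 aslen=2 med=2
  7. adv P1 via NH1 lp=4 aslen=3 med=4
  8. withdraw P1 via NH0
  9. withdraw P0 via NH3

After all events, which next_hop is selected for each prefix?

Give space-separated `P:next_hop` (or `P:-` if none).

Op 1: best P0=- P1=NH0
Op 2: best P0=- P1=NH0
Op 3: best P0=- P1=NH0
Op 4: best P0=NH0 P1=NH0
Op 5: best P0=NH0 P1=NH0
Op 6: best P0=NH0 P1=NH0
Op 7: best P0=NH0 P1=NH0
Op 8: best P0=NH0 P1=NH1
Op 9: best P0=NH0 P1=NH1

Answer: P0:NH0 P1:NH1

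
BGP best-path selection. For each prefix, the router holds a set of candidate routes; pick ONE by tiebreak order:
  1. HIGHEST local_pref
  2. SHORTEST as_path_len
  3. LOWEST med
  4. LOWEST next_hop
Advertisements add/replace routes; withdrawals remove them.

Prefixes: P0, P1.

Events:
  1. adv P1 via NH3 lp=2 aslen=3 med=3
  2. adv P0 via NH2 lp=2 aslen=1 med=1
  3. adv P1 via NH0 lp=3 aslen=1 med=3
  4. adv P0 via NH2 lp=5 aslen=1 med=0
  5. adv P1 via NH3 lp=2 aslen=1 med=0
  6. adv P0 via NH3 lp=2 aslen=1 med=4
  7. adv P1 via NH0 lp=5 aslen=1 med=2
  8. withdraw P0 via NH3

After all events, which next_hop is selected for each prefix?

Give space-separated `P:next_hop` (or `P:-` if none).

Answer: P0:NH2 P1:NH0

Derivation:
Op 1: best P0=- P1=NH3
Op 2: best P0=NH2 P1=NH3
Op 3: best P0=NH2 P1=NH0
Op 4: best P0=NH2 P1=NH0
Op 5: best P0=NH2 P1=NH0
Op 6: best P0=NH2 P1=NH0
Op 7: best P0=NH2 P1=NH0
Op 8: best P0=NH2 P1=NH0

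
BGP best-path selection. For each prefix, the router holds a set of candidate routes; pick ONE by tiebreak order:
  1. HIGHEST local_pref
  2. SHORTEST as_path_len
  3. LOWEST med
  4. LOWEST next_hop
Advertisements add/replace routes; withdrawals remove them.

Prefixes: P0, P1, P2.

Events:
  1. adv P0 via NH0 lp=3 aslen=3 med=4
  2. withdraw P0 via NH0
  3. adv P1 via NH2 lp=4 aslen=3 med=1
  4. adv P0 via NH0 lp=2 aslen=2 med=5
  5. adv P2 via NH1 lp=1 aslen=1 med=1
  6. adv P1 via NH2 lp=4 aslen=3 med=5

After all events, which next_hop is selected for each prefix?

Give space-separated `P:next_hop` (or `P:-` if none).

Answer: P0:NH0 P1:NH2 P2:NH1

Derivation:
Op 1: best P0=NH0 P1=- P2=-
Op 2: best P0=- P1=- P2=-
Op 3: best P0=- P1=NH2 P2=-
Op 4: best P0=NH0 P1=NH2 P2=-
Op 5: best P0=NH0 P1=NH2 P2=NH1
Op 6: best P0=NH0 P1=NH2 P2=NH1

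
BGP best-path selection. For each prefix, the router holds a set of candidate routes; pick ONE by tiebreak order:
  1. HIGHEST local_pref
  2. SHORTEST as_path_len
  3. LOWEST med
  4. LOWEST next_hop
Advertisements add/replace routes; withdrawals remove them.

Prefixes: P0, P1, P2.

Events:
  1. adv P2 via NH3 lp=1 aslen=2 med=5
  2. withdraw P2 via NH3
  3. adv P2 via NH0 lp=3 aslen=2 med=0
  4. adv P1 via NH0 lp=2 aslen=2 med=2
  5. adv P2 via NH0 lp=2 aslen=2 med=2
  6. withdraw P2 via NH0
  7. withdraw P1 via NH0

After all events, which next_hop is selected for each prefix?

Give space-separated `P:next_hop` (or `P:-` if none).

Op 1: best P0=- P1=- P2=NH3
Op 2: best P0=- P1=- P2=-
Op 3: best P0=- P1=- P2=NH0
Op 4: best P0=- P1=NH0 P2=NH0
Op 5: best P0=- P1=NH0 P2=NH0
Op 6: best P0=- P1=NH0 P2=-
Op 7: best P0=- P1=- P2=-

Answer: P0:- P1:- P2:-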